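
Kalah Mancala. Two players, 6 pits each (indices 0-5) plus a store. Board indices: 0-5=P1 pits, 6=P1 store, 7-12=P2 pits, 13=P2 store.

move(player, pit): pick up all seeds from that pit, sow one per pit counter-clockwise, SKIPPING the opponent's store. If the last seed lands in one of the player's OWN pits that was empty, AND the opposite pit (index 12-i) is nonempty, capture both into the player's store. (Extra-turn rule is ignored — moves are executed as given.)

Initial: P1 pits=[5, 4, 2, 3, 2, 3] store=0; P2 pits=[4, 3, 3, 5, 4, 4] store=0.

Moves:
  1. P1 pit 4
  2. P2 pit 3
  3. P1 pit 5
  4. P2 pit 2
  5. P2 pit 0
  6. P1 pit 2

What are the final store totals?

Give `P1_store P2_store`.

Move 1: P1 pit4 -> P1=[5,4,2,3,0,4](1) P2=[4,3,3,5,4,4](0)
Move 2: P2 pit3 -> P1=[6,5,2,3,0,4](1) P2=[4,3,3,0,5,5](1)
Move 3: P1 pit5 -> P1=[6,5,2,3,0,0](2) P2=[5,4,4,0,5,5](1)
Move 4: P2 pit2 -> P1=[6,5,2,3,0,0](2) P2=[5,4,0,1,6,6](2)
Move 5: P2 pit0 -> P1=[6,5,2,3,0,0](2) P2=[0,5,1,2,7,7](2)
Move 6: P1 pit2 -> P1=[6,5,0,4,0,0](8) P2=[0,0,1,2,7,7](2)

Answer: 8 2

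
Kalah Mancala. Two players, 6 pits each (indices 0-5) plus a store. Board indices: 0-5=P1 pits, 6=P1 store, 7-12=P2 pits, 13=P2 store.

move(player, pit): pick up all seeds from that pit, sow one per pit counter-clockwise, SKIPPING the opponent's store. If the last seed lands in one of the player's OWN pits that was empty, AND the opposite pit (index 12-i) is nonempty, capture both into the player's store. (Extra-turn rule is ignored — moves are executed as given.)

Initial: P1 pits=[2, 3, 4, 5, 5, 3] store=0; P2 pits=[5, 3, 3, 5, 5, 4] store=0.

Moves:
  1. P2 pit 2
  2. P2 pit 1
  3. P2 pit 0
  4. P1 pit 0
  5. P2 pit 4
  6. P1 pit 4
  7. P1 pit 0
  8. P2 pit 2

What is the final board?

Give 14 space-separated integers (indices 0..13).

Move 1: P2 pit2 -> P1=[2,3,4,5,5,3](0) P2=[5,3,0,6,6,5](0)
Move 2: P2 pit1 -> P1=[2,3,4,5,5,3](0) P2=[5,0,1,7,7,5](0)
Move 3: P2 pit0 -> P1=[2,3,4,5,5,3](0) P2=[0,1,2,8,8,6](0)
Move 4: P1 pit0 -> P1=[0,4,5,5,5,3](0) P2=[0,1,2,8,8,6](0)
Move 5: P2 pit4 -> P1=[1,5,6,6,6,4](0) P2=[0,1,2,8,0,7](1)
Move 6: P1 pit4 -> P1=[1,5,6,6,0,5](1) P2=[1,2,3,9,0,7](1)
Move 7: P1 pit0 -> P1=[0,6,6,6,0,5](1) P2=[1,2,3,9,0,7](1)
Move 8: P2 pit2 -> P1=[0,6,6,6,0,5](1) P2=[1,2,0,10,1,8](1)

Answer: 0 6 6 6 0 5 1 1 2 0 10 1 8 1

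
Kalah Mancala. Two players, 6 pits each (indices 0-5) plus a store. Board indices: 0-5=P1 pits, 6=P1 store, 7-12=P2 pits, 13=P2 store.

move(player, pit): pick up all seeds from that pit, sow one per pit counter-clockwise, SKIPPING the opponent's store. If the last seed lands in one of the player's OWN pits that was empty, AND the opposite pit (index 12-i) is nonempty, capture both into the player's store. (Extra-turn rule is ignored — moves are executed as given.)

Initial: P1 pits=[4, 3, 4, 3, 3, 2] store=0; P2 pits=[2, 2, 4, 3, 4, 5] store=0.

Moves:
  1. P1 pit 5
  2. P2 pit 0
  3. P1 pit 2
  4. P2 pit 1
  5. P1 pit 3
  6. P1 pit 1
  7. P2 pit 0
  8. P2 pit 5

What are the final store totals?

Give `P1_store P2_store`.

Move 1: P1 pit5 -> P1=[4,3,4,3,3,0](1) P2=[3,2,4,3,4,5](0)
Move 2: P2 pit0 -> P1=[4,3,4,3,3,0](1) P2=[0,3,5,4,4,5](0)
Move 3: P1 pit2 -> P1=[4,3,0,4,4,1](2) P2=[0,3,5,4,4,5](0)
Move 4: P2 pit1 -> P1=[4,3,0,4,4,1](2) P2=[0,0,6,5,5,5](0)
Move 5: P1 pit3 -> P1=[4,3,0,0,5,2](3) P2=[1,0,6,5,5,5](0)
Move 6: P1 pit1 -> P1=[4,0,1,1,6,2](3) P2=[1,0,6,5,5,5](0)
Move 7: P2 pit0 -> P1=[4,0,1,1,0,2](3) P2=[0,0,6,5,5,5](7)
Move 8: P2 pit5 -> P1=[5,1,2,2,0,2](3) P2=[0,0,6,5,5,0](8)

Answer: 3 8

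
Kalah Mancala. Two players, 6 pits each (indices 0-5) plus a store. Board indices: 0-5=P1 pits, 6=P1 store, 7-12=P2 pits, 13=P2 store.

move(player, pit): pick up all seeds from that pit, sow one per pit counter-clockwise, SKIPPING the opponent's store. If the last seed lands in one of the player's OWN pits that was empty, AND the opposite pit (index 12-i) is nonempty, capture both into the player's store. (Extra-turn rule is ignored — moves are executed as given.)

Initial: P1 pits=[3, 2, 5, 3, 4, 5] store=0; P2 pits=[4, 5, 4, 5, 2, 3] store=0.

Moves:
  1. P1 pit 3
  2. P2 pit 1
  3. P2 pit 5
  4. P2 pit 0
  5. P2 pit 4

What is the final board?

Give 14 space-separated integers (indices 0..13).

Answer: 5 4 6 0 5 6 1 0 1 6 7 0 1 3

Derivation:
Move 1: P1 pit3 -> P1=[3,2,5,0,5,6](1) P2=[4,5,4,5,2,3](0)
Move 2: P2 pit1 -> P1=[3,2,5,0,5,6](1) P2=[4,0,5,6,3,4](1)
Move 3: P2 pit5 -> P1=[4,3,6,0,5,6](1) P2=[4,0,5,6,3,0](2)
Move 4: P2 pit0 -> P1=[4,3,6,0,5,6](1) P2=[0,1,6,7,4,0](2)
Move 5: P2 pit4 -> P1=[5,4,6,0,5,6](1) P2=[0,1,6,7,0,1](3)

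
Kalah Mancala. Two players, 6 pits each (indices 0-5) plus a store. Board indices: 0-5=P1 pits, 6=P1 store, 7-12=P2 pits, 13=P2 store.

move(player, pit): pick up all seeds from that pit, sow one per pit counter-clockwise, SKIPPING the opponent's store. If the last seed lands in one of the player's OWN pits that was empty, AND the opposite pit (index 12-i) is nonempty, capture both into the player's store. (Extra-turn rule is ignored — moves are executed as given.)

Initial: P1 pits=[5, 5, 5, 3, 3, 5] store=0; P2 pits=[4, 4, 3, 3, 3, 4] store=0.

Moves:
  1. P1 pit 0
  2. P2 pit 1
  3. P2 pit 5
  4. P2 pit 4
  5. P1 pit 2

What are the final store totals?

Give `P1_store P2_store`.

Move 1: P1 pit0 -> P1=[0,6,6,4,4,6](0) P2=[4,4,3,3,3,4](0)
Move 2: P2 pit1 -> P1=[0,6,6,4,4,6](0) P2=[4,0,4,4,4,5](0)
Move 3: P2 pit5 -> P1=[1,7,7,5,4,6](0) P2=[4,0,4,4,4,0](1)
Move 4: P2 pit4 -> P1=[2,8,7,5,4,6](0) P2=[4,0,4,4,0,1](2)
Move 5: P1 pit2 -> P1=[2,8,0,6,5,7](1) P2=[5,1,5,4,0,1](2)

Answer: 1 2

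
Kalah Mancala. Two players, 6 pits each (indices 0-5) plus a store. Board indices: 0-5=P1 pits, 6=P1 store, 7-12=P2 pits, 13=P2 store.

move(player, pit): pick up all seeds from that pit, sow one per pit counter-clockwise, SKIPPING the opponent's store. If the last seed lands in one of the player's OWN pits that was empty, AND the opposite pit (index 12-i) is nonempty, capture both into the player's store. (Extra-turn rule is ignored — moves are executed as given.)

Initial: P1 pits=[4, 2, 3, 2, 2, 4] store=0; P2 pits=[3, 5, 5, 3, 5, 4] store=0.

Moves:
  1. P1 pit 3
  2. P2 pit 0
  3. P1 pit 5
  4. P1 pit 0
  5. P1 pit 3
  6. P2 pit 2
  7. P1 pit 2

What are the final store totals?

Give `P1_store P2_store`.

Answer: 2 1

Derivation:
Move 1: P1 pit3 -> P1=[4,2,3,0,3,5](0) P2=[3,5,5,3,5,4](0)
Move 2: P2 pit0 -> P1=[4,2,3,0,3,5](0) P2=[0,6,6,4,5,4](0)
Move 3: P1 pit5 -> P1=[4,2,3,0,3,0](1) P2=[1,7,7,5,5,4](0)
Move 4: P1 pit0 -> P1=[0,3,4,1,4,0](1) P2=[1,7,7,5,5,4](0)
Move 5: P1 pit3 -> P1=[0,3,4,0,5,0](1) P2=[1,7,7,5,5,4](0)
Move 6: P2 pit2 -> P1=[1,4,5,0,5,0](1) P2=[1,7,0,6,6,5](1)
Move 7: P1 pit2 -> P1=[1,4,0,1,6,1](2) P2=[2,7,0,6,6,5](1)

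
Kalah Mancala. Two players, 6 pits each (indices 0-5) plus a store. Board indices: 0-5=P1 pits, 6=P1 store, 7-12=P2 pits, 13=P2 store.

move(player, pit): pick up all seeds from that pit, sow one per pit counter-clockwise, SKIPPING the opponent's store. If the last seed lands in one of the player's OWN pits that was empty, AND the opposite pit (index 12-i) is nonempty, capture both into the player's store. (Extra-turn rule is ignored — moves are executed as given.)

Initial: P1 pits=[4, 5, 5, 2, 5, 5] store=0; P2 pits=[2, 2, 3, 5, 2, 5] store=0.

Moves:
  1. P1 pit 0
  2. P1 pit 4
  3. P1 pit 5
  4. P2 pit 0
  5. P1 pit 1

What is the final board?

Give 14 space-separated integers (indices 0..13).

Answer: 0 0 7 4 1 1 3 1 5 6 8 4 5 0

Derivation:
Move 1: P1 pit0 -> P1=[0,6,6,3,6,5](0) P2=[2,2,3,5,2,5](0)
Move 2: P1 pit4 -> P1=[0,6,6,3,0,6](1) P2=[3,3,4,6,2,5](0)
Move 3: P1 pit5 -> P1=[0,6,6,3,0,0](2) P2=[4,4,5,7,3,5](0)
Move 4: P2 pit0 -> P1=[0,6,6,3,0,0](2) P2=[0,5,6,8,4,5](0)
Move 5: P1 pit1 -> P1=[0,0,7,4,1,1](3) P2=[1,5,6,8,4,5](0)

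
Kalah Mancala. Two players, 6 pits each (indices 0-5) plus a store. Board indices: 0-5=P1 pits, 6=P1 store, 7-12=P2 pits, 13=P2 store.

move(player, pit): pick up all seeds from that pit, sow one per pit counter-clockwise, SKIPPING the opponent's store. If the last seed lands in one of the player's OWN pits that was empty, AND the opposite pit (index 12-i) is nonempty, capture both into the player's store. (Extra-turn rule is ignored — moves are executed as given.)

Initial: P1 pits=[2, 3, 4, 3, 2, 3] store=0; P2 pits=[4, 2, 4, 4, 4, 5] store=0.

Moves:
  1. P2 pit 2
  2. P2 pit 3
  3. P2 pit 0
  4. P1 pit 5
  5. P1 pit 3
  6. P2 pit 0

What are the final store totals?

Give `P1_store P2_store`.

Move 1: P2 pit2 -> P1=[2,3,4,3,2,3](0) P2=[4,2,0,5,5,6](1)
Move 2: P2 pit3 -> P1=[3,4,4,3,2,3](0) P2=[4,2,0,0,6,7](2)
Move 3: P2 pit0 -> P1=[3,4,4,3,2,3](0) P2=[0,3,1,1,7,7](2)
Move 4: P1 pit5 -> P1=[3,4,4,3,2,0](1) P2=[1,4,1,1,7,7](2)
Move 5: P1 pit3 -> P1=[3,4,4,0,3,1](2) P2=[1,4,1,1,7,7](2)
Move 6: P2 pit0 -> P1=[3,4,4,0,3,1](2) P2=[0,5,1,1,7,7](2)

Answer: 2 2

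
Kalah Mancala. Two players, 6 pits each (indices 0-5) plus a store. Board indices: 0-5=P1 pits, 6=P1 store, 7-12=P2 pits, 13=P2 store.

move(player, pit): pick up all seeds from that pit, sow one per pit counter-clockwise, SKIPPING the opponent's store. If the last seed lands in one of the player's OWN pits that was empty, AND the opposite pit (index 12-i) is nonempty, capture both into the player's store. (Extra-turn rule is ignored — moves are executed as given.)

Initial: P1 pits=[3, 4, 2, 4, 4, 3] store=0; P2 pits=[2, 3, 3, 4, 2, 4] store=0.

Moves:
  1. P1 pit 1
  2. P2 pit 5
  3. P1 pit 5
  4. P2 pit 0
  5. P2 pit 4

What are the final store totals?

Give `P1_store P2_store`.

Answer: 1 2

Derivation:
Move 1: P1 pit1 -> P1=[3,0,3,5,5,4](0) P2=[2,3,3,4,2,4](0)
Move 2: P2 pit5 -> P1=[4,1,4,5,5,4](0) P2=[2,3,3,4,2,0](1)
Move 3: P1 pit5 -> P1=[4,1,4,5,5,0](1) P2=[3,4,4,4,2,0](1)
Move 4: P2 pit0 -> P1=[4,1,4,5,5,0](1) P2=[0,5,5,5,2,0](1)
Move 5: P2 pit4 -> P1=[4,1,4,5,5,0](1) P2=[0,5,5,5,0,1](2)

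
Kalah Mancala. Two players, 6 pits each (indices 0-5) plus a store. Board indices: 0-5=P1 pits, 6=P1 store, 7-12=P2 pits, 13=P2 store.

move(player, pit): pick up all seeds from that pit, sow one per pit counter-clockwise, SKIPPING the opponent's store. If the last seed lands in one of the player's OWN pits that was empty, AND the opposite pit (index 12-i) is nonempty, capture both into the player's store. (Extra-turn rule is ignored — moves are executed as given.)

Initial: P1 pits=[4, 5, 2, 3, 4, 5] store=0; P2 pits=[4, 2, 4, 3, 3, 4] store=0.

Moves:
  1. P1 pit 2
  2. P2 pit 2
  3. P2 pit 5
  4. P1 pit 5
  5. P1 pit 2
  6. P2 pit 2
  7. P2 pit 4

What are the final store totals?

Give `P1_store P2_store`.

Answer: 1 3

Derivation:
Move 1: P1 pit2 -> P1=[4,5,0,4,5,5](0) P2=[4,2,4,3,3,4](0)
Move 2: P2 pit2 -> P1=[4,5,0,4,5,5](0) P2=[4,2,0,4,4,5](1)
Move 3: P2 pit5 -> P1=[5,6,1,5,5,5](0) P2=[4,2,0,4,4,0](2)
Move 4: P1 pit5 -> P1=[5,6,1,5,5,0](1) P2=[5,3,1,5,4,0](2)
Move 5: P1 pit2 -> P1=[5,6,0,6,5,0](1) P2=[5,3,1,5,4,0](2)
Move 6: P2 pit2 -> P1=[5,6,0,6,5,0](1) P2=[5,3,0,6,4,0](2)
Move 7: P2 pit4 -> P1=[6,7,0,6,5,0](1) P2=[5,3,0,6,0,1](3)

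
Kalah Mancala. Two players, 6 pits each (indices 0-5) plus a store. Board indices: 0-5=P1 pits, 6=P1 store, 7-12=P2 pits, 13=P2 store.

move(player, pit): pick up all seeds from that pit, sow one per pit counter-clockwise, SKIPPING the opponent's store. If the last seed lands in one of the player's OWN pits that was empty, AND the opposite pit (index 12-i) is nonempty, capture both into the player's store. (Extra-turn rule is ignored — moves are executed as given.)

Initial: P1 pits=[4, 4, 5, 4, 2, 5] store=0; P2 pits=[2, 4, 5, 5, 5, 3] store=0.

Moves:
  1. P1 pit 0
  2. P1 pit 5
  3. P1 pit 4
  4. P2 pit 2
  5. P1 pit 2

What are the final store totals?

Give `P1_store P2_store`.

Answer: 3 1

Derivation:
Move 1: P1 pit0 -> P1=[0,5,6,5,3,5](0) P2=[2,4,5,5,5,3](0)
Move 2: P1 pit5 -> P1=[0,5,6,5,3,0](1) P2=[3,5,6,6,5,3](0)
Move 3: P1 pit4 -> P1=[0,5,6,5,0,1](2) P2=[4,5,6,6,5,3](0)
Move 4: P2 pit2 -> P1=[1,6,6,5,0,1](2) P2=[4,5,0,7,6,4](1)
Move 5: P1 pit2 -> P1=[1,6,0,6,1,2](3) P2=[5,6,0,7,6,4](1)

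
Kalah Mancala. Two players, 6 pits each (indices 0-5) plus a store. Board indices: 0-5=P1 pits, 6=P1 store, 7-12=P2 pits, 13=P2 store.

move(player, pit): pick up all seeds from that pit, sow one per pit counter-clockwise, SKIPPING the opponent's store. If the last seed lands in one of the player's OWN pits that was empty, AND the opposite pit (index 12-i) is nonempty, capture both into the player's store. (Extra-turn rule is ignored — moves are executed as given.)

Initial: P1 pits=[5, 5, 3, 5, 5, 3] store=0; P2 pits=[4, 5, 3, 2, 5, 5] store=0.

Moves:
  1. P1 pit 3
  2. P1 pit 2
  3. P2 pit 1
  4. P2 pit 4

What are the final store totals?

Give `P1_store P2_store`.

Answer: 1 2

Derivation:
Move 1: P1 pit3 -> P1=[5,5,3,0,6,4](1) P2=[5,6,3,2,5,5](0)
Move 2: P1 pit2 -> P1=[5,5,0,1,7,5](1) P2=[5,6,3,2,5,5](0)
Move 3: P2 pit1 -> P1=[6,5,0,1,7,5](1) P2=[5,0,4,3,6,6](1)
Move 4: P2 pit4 -> P1=[7,6,1,2,7,5](1) P2=[5,0,4,3,0,7](2)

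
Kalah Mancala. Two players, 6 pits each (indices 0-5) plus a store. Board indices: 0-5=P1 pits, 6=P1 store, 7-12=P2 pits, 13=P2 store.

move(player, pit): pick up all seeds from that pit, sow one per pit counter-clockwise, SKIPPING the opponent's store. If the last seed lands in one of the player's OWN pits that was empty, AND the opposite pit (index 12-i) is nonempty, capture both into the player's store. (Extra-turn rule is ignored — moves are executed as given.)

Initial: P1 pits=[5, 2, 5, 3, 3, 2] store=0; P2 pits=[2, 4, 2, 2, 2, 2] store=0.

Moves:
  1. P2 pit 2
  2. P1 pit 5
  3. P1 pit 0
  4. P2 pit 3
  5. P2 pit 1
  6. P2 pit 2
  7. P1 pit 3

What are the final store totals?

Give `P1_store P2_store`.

Answer: 6 1

Derivation:
Move 1: P2 pit2 -> P1=[5,2,5,3,3,2](0) P2=[2,4,0,3,3,2](0)
Move 2: P1 pit5 -> P1=[5,2,5,3,3,0](1) P2=[3,4,0,3,3,2](0)
Move 3: P1 pit0 -> P1=[0,3,6,4,4,0](5) P2=[0,4,0,3,3,2](0)
Move 4: P2 pit3 -> P1=[0,3,6,4,4,0](5) P2=[0,4,0,0,4,3](1)
Move 5: P2 pit1 -> P1=[0,3,6,4,4,0](5) P2=[0,0,1,1,5,4](1)
Move 6: P2 pit2 -> P1=[0,3,6,4,4,0](5) P2=[0,0,0,2,5,4](1)
Move 7: P1 pit3 -> P1=[0,3,6,0,5,1](6) P2=[1,0,0,2,5,4](1)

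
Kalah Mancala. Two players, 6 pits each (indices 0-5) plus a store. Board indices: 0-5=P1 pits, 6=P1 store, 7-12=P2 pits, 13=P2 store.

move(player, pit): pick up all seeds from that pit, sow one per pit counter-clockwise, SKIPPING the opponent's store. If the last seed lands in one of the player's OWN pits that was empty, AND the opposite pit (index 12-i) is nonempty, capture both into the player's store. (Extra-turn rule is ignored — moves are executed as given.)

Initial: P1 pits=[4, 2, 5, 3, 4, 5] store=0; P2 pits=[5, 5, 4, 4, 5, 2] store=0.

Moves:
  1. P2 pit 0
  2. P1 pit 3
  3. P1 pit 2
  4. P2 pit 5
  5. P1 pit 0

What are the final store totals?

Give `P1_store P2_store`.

Answer: 2 1

Derivation:
Move 1: P2 pit0 -> P1=[4,2,5,3,4,5](0) P2=[0,6,5,5,6,3](0)
Move 2: P1 pit3 -> P1=[4,2,5,0,5,6](1) P2=[0,6,5,5,6,3](0)
Move 3: P1 pit2 -> P1=[4,2,0,1,6,7](2) P2=[1,6,5,5,6,3](0)
Move 4: P2 pit5 -> P1=[5,3,0,1,6,7](2) P2=[1,6,5,5,6,0](1)
Move 5: P1 pit0 -> P1=[0,4,1,2,7,8](2) P2=[1,6,5,5,6,0](1)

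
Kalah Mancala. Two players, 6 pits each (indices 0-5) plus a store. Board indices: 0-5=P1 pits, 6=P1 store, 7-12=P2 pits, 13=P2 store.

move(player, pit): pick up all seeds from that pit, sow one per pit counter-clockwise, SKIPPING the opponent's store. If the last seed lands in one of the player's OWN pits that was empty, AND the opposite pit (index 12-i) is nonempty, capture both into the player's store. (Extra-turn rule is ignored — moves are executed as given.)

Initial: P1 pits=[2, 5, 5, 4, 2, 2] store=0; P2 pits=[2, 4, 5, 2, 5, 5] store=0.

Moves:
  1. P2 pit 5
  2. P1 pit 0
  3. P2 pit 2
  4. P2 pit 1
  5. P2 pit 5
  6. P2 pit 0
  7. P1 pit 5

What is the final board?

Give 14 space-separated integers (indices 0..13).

Move 1: P2 pit5 -> P1=[3,6,6,5,2,2](0) P2=[2,4,5,2,5,0](1)
Move 2: P1 pit0 -> P1=[0,7,7,6,2,2](0) P2=[2,4,5,2,5,0](1)
Move 3: P2 pit2 -> P1=[1,7,7,6,2,2](0) P2=[2,4,0,3,6,1](2)
Move 4: P2 pit1 -> P1=[1,7,7,6,2,2](0) P2=[2,0,1,4,7,2](2)
Move 5: P2 pit5 -> P1=[2,7,7,6,2,2](0) P2=[2,0,1,4,7,0](3)
Move 6: P2 pit0 -> P1=[2,7,7,6,2,2](0) P2=[0,1,2,4,7,0](3)
Move 7: P1 pit5 -> P1=[2,7,7,6,2,0](1) P2=[1,1,2,4,7,0](3)

Answer: 2 7 7 6 2 0 1 1 1 2 4 7 0 3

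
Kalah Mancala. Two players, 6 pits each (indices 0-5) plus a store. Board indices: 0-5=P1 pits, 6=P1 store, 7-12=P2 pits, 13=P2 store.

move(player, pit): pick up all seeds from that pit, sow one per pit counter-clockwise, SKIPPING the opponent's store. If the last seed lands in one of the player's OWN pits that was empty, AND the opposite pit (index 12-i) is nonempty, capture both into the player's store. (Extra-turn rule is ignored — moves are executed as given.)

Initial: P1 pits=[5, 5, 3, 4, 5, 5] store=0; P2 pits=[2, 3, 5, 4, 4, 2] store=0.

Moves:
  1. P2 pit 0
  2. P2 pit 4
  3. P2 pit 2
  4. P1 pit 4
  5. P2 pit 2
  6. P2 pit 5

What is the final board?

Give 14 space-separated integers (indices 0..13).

Answer: 8 8 4 4 0 6 1 1 5 0 6 1 0 3

Derivation:
Move 1: P2 pit0 -> P1=[5,5,3,4,5,5](0) P2=[0,4,6,4,4,2](0)
Move 2: P2 pit4 -> P1=[6,6,3,4,5,5](0) P2=[0,4,6,4,0,3](1)
Move 3: P2 pit2 -> P1=[7,7,3,4,5,5](0) P2=[0,4,0,5,1,4](2)
Move 4: P1 pit4 -> P1=[7,7,3,4,0,6](1) P2=[1,5,1,5,1,4](2)
Move 5: P2 pit2 -> P1=[7,7,3,4,0,6](1) P2=[1,5,0,6,1,4](2)
Move 6: P2 pit5 -> P1=[8,8,4,4,0,6](1) P2=[1,5,0,6,1,0](3)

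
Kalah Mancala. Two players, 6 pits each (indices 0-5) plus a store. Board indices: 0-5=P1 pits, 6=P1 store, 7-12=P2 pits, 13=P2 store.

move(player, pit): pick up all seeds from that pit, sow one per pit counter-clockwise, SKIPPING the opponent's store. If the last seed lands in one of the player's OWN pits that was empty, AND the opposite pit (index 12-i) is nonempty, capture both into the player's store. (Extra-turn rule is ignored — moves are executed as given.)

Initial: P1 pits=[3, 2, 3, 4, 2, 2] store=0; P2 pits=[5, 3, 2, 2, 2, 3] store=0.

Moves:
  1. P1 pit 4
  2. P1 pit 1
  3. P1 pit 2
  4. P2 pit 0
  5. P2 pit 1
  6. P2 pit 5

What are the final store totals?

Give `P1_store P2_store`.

Answer: 2 1

Derivation:
Move 1: P1 pit4 -> P1=[3,2,3,4,0,3](1) P2=[5,3,2,2,2,3](0)
Move 2: P1 pit1 -> P1=[3,0,4,5,0,3](1) P2=[5,3,2,2,2,3](0)
Move 3: P1 pit2 -> P1=[3,0,0,6,1,4](2) P2=[5,3,2,2,2,3](0)
Move 4: P2 pit0 -> P1=[3,0,0,6,1,4](2) P2=[0,4,3,3,3,4](0)
Move 5: P2 pit1 -> P1=[3,0,0,6,1,4](2) P2=[0,0,4,4,4,5](0)
Move 6: P2 pit5 -> P1=[4,1,1,7,1,4](2) P2=[0,0,4,4,4,0](1)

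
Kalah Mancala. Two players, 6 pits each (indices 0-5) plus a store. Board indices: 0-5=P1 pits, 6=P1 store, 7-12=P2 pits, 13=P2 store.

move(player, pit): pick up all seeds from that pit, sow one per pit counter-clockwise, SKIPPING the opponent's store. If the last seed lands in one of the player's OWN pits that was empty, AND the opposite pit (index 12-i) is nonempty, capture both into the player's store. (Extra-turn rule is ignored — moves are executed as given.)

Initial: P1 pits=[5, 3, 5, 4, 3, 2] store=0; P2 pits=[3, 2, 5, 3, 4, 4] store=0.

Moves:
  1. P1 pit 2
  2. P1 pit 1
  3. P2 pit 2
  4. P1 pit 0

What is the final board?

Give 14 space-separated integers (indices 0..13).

Move 1: P1 pit2 -> P1=[5,3,0,5,4,3](1) P2=[4,2,5,3,4,4](0)
Move 2: P1 pit1 -> P1=[5,0,1,6,5,3](1) P2=[4,2,5,3,4,4](0)
Move 3: P2 pit2 -> P1=[6,0,1,6,5,3](1) P2=[4,2,0,4,5,5](1)
Move 4: P1 pit0 -> P1=[0,1,2,7,6,4](2) P2=[4,2,0,4,5,5](1)

Answer: 0 1 2 7 6 4 2 4 2 0 4 5 5 1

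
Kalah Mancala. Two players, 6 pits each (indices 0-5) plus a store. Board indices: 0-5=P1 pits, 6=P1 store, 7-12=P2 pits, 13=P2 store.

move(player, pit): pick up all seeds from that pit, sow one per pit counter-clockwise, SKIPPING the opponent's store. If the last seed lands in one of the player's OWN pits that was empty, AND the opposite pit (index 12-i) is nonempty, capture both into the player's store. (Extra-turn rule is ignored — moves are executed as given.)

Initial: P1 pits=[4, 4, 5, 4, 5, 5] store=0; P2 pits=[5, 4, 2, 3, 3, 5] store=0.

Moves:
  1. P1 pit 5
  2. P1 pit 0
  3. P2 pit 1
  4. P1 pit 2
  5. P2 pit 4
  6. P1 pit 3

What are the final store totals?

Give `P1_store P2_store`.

Move 1: P1 pit5 -> P1=[4,4,5,4,5,0](1) P2=[6,5,3,4,3,5](0)
Move 2: P1 pit0 -> P1=[0,5,6,5,6,0](1) P2=[6,5,3,4,3,5](0)
Move 3: P2 pit1 -> P1=[0,5,6,5,6,0](1) P2=[6,0,4,5,4,6](1)
Move 4: P1 pit2 -> P1=[0,5,0,6,7,1](2) P2=[7,1,4,5,4,6](1)
Move 5: P2 pit4 -> P1=[1,6,0,6,7,1](2) P2=[7,1,4,5,0,7](2)
Move 6: P1 pit3 -> P1=[1,6,0,0,8,2](3) P2=[8,2,5,5,0,7](2)

Answer: 3 2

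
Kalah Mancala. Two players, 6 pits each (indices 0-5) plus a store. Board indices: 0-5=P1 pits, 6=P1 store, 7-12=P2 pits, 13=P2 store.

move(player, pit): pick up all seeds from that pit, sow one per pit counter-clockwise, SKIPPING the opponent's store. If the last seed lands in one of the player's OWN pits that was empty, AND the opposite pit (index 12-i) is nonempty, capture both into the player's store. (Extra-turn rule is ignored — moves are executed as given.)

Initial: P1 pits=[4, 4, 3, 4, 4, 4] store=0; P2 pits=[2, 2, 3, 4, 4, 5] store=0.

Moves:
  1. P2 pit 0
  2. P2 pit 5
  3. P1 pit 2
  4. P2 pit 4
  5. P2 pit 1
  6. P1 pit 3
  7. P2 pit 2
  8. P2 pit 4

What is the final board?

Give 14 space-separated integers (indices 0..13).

Move 1: P2 pit0 -> P1=[4,4,3,4,4,4](0) P2=[0,3,4,4,4,5](0)
Move 2: P2 pit5 -> P1=[5,5,4,5,4,4](0) P2=[0,3,4,4,4,0](1)
Move 3: P1 pit2 -> P1=[5,5,0,6,5,5](1) P2=[0,3,4,4,4,0](1)
Move 4: P2 pit4 -> P1=[6,6,0,6,5,5](1) P2=[0,3,4,4,0,1](2)
Move 5: P2 pit1 -> P1=[6,0,0,6,5,5](1) P2=[0,0,5,5,0,1](9)
Move 6: P1 pit3 -> P1=[6,0,0,0,6,6](2) P2=[1,1,6,5,0,1](9)
Move 7: P2 pit2 -> P1=[7,1,0,0,6,6](2) P2=[1,1,0,6,1,2](10)
Move 8: P2 pit4 -> P1=[7,1,0,0,6,6](2) P2=[1,1,0,6,0,3](10)

Answer: 7 1 0 0 6 6 2 1 1 0 6 0 3 10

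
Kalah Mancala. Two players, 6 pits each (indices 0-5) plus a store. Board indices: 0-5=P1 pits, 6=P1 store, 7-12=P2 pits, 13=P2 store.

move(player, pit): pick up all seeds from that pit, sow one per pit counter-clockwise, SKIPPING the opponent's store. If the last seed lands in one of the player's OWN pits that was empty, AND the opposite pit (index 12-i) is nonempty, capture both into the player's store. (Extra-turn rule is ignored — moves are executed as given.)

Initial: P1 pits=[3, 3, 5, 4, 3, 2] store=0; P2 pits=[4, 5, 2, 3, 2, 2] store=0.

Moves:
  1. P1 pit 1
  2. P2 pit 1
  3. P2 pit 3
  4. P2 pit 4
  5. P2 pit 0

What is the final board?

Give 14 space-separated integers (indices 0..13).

Answer: 5 0 6 5 4 2 0 0 1 4 1 0 5 5

Derivation:
Move 1: P1 pit1 -> P1=[3,0,6,5,4,2](0) P2=[4,5,2,3,2,2](0)
Move 2: P2 pit1 -> P1=[3,0,6,5,4,2](0) P2=[4,0,3,4,3,3](1)
Move 3: P2 pit3 -> P1=[4,0,6,5,4,2](0) P2=[4,0,3,0,4,4](2)
Move 4: P2 pit4 -> P1=[5,1,6,5,4,2](0) P2=[4,0,3,0,0,5](3)
Move 5: P2 pit0 -> P1=[5,0,6,5,4,2](0) P2=[0,1,4,1,0,5](5)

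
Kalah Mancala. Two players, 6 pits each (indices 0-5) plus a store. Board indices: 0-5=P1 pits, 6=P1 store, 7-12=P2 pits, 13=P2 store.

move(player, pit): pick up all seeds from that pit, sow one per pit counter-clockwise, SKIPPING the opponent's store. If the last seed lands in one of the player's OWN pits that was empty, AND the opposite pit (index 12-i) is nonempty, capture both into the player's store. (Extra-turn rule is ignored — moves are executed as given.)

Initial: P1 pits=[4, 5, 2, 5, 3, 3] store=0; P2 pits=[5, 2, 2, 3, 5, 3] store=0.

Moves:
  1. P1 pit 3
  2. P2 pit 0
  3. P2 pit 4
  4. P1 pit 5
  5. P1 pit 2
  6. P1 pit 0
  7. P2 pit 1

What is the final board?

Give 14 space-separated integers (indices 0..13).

Move 1: P1 pit3 -> P1=[4,5,2,0,4,4](1) P2=[6,3,2,3,5,3](0)
Move 2: P2 pit0 -> P1=[4,5,2,0,4,4](1) P2=[0,4,3,4,6,4](1)
Move 3: P2 pit4 -> P1=[5,6,3,1,4,4](1) P2=[0,4,3,4,0,5](2)
Move 4: P1 pit5 -> P1=[5,6,3,1,4,0](2) P2=[1,5,4,4,0,5](2)
Move 5: P1 pit2 -> P1=[5,6,0,2,5,0](4) P2=[0,5,4,4,0,5](2)
Move 6: P1 pit0 -> P1=[0,7,1,3,6,1](4) P2=[0,5,4,4,0,5](2)
Move 7: P2 pit1 -> P1=[0,7,1,3,6,1](4) P2=[0,0,5,5,1,6](3)

Answer: 0 7 1 3 6 1 4 0 0 5 5 1 6 3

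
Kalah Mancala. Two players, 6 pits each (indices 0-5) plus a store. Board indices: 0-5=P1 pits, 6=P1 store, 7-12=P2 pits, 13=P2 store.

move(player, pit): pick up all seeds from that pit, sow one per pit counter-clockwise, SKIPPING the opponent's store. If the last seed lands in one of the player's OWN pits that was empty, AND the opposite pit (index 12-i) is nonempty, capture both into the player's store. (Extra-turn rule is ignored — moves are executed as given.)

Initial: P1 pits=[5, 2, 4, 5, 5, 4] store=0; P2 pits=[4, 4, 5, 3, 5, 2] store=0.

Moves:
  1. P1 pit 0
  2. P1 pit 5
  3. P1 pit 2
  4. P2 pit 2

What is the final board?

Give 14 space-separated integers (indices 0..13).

Answer: 1 4 0 7 7 1 2 6 5 0 5 6 3 1

Derivation:
Move 1: P1 pit0 -> P1=[0,3,5,6,6,5](0) P2=[4,4,5,3,5,2](0)
Move 2: P1 pit5 -> P1=[0,3,5,6,6,0](1) P2=[5,5,6,4,5,2](0)
Move 3: P1 pit2 -> P1=[0,3,0,7,7,1](2) P2=[6,5,6,4,5,2](0)
Move 4: P2 pit2 -> P1=[1,4,0,7,7,1](2) P2=[6,5,0,5,6,3](1)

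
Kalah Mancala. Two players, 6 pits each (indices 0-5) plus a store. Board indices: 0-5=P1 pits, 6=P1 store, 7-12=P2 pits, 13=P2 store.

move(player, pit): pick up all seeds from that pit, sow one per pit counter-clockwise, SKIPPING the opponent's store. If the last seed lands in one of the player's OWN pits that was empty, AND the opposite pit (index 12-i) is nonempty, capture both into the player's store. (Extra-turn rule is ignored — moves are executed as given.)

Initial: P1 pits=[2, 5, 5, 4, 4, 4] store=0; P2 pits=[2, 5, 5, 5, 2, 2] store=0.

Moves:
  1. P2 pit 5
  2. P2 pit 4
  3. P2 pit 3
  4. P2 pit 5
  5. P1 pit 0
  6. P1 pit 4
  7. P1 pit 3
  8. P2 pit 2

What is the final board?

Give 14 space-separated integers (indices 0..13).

Move 1: P2 pit5 -> P1=[3,5,5,4,4,4](0) P2=[2,5,5,5,2,0](1)
Move 2: P2 pit4 -> P1=[3,5,5,4,4,4](0) P2=[2,5,5,5,0,1](2)
Move 3: P2 pit3 -> P1=[4,6,5,4,4,4](0) P2=[2,5,5,0,1,2](3)
Move 4: P2 pit5 -> P1=[5,6,5,4,4,4](0) P2=[2,5,5,0,1,0](4)
Move 5: P1 pit0 -> P1=[0,7,6,5,5,5](0) P2=[2,5,5,0,1,0](4)
Move 6: P1 pit4 -> P1=[0,7,6,5,0,6](1) P2=[3,6,6,0,1,0](4)
Move 7: P1 pit3 -> P1=[0,7,6,0,1,7](2) P2=[4,7,6,0,1,0](4)
Move 8: P2 pit2 -> P1=[1,8,6,0,1,7](2) P2=[4,7,0,1,2,1](5)

Answer: 1 8 6 0 1 7 2 4 7 0 1 2 1 5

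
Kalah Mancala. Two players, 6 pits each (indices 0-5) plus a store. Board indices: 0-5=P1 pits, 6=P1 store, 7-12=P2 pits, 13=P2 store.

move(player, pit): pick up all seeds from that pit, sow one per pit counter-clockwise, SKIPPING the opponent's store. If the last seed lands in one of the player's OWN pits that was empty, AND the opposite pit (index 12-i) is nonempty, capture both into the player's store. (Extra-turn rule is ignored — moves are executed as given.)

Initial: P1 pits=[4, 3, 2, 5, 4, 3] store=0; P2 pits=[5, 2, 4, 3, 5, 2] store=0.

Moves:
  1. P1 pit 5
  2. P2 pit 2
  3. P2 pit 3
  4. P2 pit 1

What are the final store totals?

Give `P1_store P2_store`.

Answer: 1 2

Derivation:
Move 1: P1 pit5 -> P1=[4,3,2,5,4,0](1) P2=[6,3,4,3,5,2](0)
Move 2: P2 pit2 -> P1=[4,3,2,5,4,0](1) P2=[6,3,0,4,6,3](1)
Move 3: P2 pit3 -> P1=[5,3,2,5,4,0](1) P2=[6,3,0,0,7,4](2)
Move 4: P2 pit1 -> P1=[5,3,2,5,4,0](1) P2=[6,0,1,1,8,4](2)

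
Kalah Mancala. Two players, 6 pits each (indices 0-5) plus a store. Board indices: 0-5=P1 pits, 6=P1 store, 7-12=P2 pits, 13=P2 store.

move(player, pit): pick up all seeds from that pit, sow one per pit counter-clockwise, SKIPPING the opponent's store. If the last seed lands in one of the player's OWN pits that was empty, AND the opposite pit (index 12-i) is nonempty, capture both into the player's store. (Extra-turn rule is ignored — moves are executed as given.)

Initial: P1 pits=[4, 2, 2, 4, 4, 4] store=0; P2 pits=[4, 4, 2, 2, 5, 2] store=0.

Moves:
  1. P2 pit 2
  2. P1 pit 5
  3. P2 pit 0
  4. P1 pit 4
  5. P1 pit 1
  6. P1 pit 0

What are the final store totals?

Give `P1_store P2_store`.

Answer: 10 0

Derivation:
Move 1: P2 pit2 -> P1=[4,2,2,4,4,4](0) P2=[4,4,0,3,6,2](0)
Move 2: P1 pit5 -> P1=[4,2,2,4,4,0](1) P2=[5,5,1,3,6,2](0)
Move 3: P2 pit0 -> P1=[4,2,2,4,4,0](1) P2=[0,6,2,4,7,3](0)
Move 4: P1 pit4 -> P1=[4,2,2,4,0,1](2) P2=[1,7,2,4,7,3](0)
Move 5: P1 pit1 -> P1=[4,0,3,5,0,1](2) P2=[1,7,2,4,7,3](0)
Move 6: P1 pit0 -> P1=[0,1,4,6,0,1](10) P2=[1,0,2,4,7,3](0)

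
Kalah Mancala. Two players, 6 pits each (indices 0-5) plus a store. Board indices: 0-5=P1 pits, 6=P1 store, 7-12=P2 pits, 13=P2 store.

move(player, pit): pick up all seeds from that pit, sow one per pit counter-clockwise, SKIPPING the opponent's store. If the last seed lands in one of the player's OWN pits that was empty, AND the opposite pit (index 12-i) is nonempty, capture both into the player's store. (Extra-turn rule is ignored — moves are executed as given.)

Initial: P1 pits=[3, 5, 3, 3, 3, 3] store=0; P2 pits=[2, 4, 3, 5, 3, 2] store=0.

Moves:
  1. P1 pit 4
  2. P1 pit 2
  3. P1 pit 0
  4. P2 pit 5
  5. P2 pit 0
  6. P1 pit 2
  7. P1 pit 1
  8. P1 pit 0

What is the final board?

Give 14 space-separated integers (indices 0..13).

Answer: 0 0 1 7 2 6 6 1 5 4 6 0 0 1

Derivation:
Move 1: P1 pit4 -> P1=[3,5,3,3,0,4](1) P2=[3,4,3,5,3,2](0)
Move 2: P1 pit2 -> P1=[3,5,0,4,1,5](1) P2=[3,4,3,5,3,2](0)
Move 3: P1 pit0 -> P1=[0,6,1,5,1,5](1) P2=[3,4,3,5,3,2](0)
Move 4: P2 pit5 -> P1=[1,6,1,5,1,5](1) P2=[3,4,3,5,3,0](1)
Move 5: P2 pit0 -> P1=[1,6,1,5,1,5](1) P2=[0,5,4,6,3,0](1)
Move 6: P1 pit2 -> P1=[1,6,0,6,1,5](1) P2=[0,5,4,6,3,0](1)
Move 7: P1 pit1 -> P1=[1,0,1,7,2,6](2) P2=[1,5,4,6,3,0](1)
Move 8: P1 pit0 -> P1=[0,0,1,7,2,6](6) P2=[1,5,4,6,0,0](1)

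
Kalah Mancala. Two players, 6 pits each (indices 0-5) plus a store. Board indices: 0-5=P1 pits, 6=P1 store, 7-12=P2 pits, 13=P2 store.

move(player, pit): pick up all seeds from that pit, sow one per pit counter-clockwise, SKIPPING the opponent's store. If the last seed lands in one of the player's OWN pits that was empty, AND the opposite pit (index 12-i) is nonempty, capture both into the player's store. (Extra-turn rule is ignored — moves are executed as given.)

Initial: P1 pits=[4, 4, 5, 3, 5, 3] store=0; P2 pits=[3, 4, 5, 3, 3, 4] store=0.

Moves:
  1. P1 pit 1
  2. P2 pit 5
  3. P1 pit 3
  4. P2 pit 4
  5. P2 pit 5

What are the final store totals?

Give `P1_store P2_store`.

Move 1: P1 pit1 -> P1=[4,0,6,4,6,4](0) P2=[3,4,5,3,3,4](0)
Move 2: P2 pit5 -> P1=[5,1,7,4,6,4](0) P2=[3,4,5,3,3,0](1)
Move 3: P1 pit3 -> P1=[5,1,7,0,7,5](1) P2=[4,4,5,3,3,0](1)
Move 4: P2 pit4 -> P1=[6,1,7,0,7,5](1) P2=[4,4,5,3,0,1](2)
Move 5: P2 pit5 -> P1=[6,1,7,0,7,5](1) P2=[4,4,5,3,0,0](3)

Answer: 1 3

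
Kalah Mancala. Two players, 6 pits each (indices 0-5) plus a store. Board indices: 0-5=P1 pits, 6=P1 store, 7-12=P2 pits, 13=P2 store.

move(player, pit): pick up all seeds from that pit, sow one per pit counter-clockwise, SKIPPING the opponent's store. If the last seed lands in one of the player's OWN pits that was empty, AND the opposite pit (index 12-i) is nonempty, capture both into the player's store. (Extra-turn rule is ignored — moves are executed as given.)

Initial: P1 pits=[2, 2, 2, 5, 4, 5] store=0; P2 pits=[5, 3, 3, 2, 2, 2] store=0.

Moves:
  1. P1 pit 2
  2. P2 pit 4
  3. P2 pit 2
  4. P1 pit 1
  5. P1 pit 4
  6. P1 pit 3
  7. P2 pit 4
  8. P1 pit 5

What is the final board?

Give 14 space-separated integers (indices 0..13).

Move 1: P1 pit2 -> P1=[2,2,0,6,5,5](0) P2=[5,3,3,2,2,2](0)
Move 2: P2 pit4 -> P1=[2,2,0,6,5,5](0) P2=[5,3,3,2,0,3](1)
Move 3: P2 pit2 -> P1=[2,2,0,6,5,5](0) P2=[5,3,0,3,1,4](1)
Move 4: P1 pit1 -> P1=[2,0,1,7,5,5](0) P2=[5,3,0,3,1,4](1)
Move 5: P1 pit4 -> P1=[2,0,1,7,0,6](1) P2=[6,4,1,3,1,4](1)
Move 6: P1 pit3 -> P1=[2,0,1,0,1,7](2) P2=[7,5,2,4,1,4](1)
Move 7: P2 pit4 -> P1=[2,0,1,0,1,7](2) P2=[7,5,2,4,0,5](1)
Move 8: P1 pit5 -> P1=[2,0,1,0,1,0](3) P2=[8,6,3,5,1,6](1)

Answer: 2 0 1 0 1 0 3 8 6 3 5 1 6 1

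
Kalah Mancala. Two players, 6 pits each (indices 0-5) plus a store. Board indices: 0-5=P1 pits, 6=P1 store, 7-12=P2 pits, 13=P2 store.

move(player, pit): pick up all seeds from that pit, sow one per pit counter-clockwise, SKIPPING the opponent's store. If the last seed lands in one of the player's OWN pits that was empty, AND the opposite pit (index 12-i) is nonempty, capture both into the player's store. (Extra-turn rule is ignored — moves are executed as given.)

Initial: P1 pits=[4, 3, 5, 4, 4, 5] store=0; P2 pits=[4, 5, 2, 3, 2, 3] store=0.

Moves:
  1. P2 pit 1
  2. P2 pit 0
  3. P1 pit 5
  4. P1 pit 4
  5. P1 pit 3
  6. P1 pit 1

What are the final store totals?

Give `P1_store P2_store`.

Answer: 3 1

Derivation:
Move 1: P2 pit1 -> P1=[4,3,5,4,4,5](0) P2=[4,0,3,4,3,4](1)
Move 2: P2 pit0 -> P1=[4,3,5,4,4,5](0) P2=[0,1,4,5,4,4](1)
Move 3: P1 pit5 -> P1=[4,3,5,4,4,0](1) P2=[1,2,5,6,4,4](1)
Move 4: P1 pit4 -> P1=[4,3,5,4,0,1](2) P2=[2,3,5,6,4,4](1)
Move 5: P1 pit3 -> P1=[4,3,5,0,1,2](3) P2=[3,3,5,6,4,4](1)
Move 6: P1 pit1 -> P1=[4,0,6,1,2,2](3) P2=[3,3,5,6,4,4](1)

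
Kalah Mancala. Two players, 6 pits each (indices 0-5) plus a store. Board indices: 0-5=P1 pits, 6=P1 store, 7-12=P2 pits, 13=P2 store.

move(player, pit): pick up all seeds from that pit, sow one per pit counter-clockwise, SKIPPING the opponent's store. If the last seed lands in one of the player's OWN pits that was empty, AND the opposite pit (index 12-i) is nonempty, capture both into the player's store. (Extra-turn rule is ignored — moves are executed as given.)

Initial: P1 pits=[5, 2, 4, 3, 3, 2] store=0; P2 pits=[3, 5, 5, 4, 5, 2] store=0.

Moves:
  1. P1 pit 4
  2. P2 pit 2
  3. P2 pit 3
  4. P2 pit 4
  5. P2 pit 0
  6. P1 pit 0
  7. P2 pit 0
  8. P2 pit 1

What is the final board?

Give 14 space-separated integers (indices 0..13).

Move 1: P1 pit4 -> P1=[5,2,4,3,0,3](1) P2=[4,5,5,4,5,2](0)
Move 2: P2 pit2 -> P1=[6,2,4,3,0,3](1) P2=[4,5,0,5,6,3](1)
Move 3: P2 pit3 -> P1=[7,3,4,3,0,3](1) P2=[4,5,0,0,7,4](2)
Move 4: P2 pit4 -> P1=[8,4,5,4,1,3](1) P2=[4,5,0,0,0,5](3)
Move 5: P2 pit0 -> P1=[8,0,5,4,1,3](1) P2=[0,6,1,1,0,5](8)
Move 6: P1 pit0 -> P1=[0,1,6,5,2,4](2) P2=[1,7,1,1,0,5](8)
Move 7: P2 pit0 -> P1=[0,1,6,5,2,4](2) P2=[0,8,1,1,0,5](8)
Move 8: P2 pit1 -> P1=[1,2,7,5,2,4](2) P2=[0,0,2,2,1,6](9)

Answer: 1 2 7 5 2 4 2 0 0 2 2 1 6 9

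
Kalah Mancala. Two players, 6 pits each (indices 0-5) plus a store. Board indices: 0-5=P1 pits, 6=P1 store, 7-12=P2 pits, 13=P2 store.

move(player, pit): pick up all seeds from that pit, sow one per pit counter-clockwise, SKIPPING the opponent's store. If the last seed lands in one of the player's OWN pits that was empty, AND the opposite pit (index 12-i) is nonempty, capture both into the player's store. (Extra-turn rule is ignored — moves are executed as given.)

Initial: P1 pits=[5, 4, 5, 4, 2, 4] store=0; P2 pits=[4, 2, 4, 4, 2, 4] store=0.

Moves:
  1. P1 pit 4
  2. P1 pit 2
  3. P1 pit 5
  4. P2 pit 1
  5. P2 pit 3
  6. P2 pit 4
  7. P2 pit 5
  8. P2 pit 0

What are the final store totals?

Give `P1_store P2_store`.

Answer: 3 4

Derivation:
Move 1: P1 pit4 -> P1=[5,4,5,4,0,5](1) P2=[4,2,4,4,2,4](0)
Move 2: P1 pit2 -> P1=[5,4,0,5,1,6](2) P2=[5,2,4,4,2,4](0)
Move 3: P1 pit5 -> P1=[5,4,0,5,1,0](3) P2=[6,3,5,5,3,4](0)
Move 4: P2 pit1 -> P1=[5,4,0,5,1,0](3) P2=[6,0,6,6,4,4](0)
Move 5: P2 pit3 -> P1=[6,5,1,5,1,0](3) P2=[6,0,6,0,5,5](1)
Move 6: P2 pit4 -> P1=[7,6,2,5,1,0](3) P2=[6,0,6,0,0,6](2)
Move 7: P2 pit5 -> P1=[8,7,3,6,2,0](3) P2=[6,0,6,0,0,0](3)
Move 8: P2 pit0 -> P1=[8,7,3,6,2,0](3) P2=[0,1,7,1,1,1](4)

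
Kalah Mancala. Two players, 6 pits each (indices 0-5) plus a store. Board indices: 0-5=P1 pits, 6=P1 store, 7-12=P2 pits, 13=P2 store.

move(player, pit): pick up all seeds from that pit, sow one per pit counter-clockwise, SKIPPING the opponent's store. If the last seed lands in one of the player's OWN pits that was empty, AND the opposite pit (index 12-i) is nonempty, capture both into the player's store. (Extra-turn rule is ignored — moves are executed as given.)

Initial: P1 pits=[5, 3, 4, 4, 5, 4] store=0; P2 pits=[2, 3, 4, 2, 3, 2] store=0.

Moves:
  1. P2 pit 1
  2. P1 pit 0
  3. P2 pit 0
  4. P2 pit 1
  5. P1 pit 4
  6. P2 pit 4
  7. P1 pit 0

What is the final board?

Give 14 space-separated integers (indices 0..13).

Move 1: P2 pit1 -> P1=[5,3,4,4,5,4](0) P2=[2,0,5,3,4,2](0)
Move 2: P1 pit0 -> P1=[0,4,5,5,6,5](0) P2=[2,0,5,3,4,2](0)
Move 3: P2 pit0 -> P1=[0,4,5,5,6,5](0) P2=[0,1,6,3,4,2](0)
Move 4: P2 pit1 -> P1=[0,4,5,5,6,5](0) P2=[0,0,7,3,4,2](0)
Move 5: P1 pit4 -> P1=[0,4,5,5,0,6](1) P2=[1,1,8,4,4,2](0)
Move 6: P2 pit4 -> P1=[1,5,5,5,0,6](1) P2=[1,1,8,4,0,3](1)
Move 7: P1 pit0 -> P1=[0,6,5,5,0,6](1) P2=[1,1,8,4,0,3](1)

Answer: 0 6 5 5 0 6 1 1 1 8 4 0 3 1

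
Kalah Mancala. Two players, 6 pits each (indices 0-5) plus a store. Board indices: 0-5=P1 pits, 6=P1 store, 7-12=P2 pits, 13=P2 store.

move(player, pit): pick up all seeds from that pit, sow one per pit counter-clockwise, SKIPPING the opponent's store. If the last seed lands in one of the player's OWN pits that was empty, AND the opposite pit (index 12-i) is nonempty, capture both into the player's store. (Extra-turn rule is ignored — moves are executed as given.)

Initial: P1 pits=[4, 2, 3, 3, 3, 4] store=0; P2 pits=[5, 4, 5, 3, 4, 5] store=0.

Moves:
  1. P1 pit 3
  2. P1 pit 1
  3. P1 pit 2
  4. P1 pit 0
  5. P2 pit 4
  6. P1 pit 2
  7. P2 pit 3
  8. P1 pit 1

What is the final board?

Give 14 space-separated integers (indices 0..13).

Move 1: P1 pit3 -> P1=[4,2,3,0,4,5](1) P2=[5,4,5,3,4,5](0)
Move 2: P1 pit1 -> P1=[4,0,4,0,4,5](7) P2=[5,4,0,3,4,5](0)
Move 3: P1 pit2 -> P1=[4,0,0,1,5,6](8) P2=[5,4,0,3,4,5](0)
Move 4: P1 pit0 -> P1=[0,1,1,2,6,6](8) P2=[5,4,0,3,4,5](0)
Move 5: P2 pit4 -> P1=[1,2,1,2,6,6](8) P2=[5,4,0,3,0,6](1)
Move 6: P1 pit2 -> P1=[1,2,0,3,6,6](8) P2=[5,4,0,3,0,6](1)
Move 7: P2 pit3 -> P1=[1,2,0,3,6,6](8) P2=[5,4,0,0,1,7](2)
Move 8: P1 pit1 -> P1=[1,0,1,4,6,6](8) P2=[5,4,0,0,1,7](2)

Answer: 1 0 1 4 6 6 8 5 4 0 0 1 7 2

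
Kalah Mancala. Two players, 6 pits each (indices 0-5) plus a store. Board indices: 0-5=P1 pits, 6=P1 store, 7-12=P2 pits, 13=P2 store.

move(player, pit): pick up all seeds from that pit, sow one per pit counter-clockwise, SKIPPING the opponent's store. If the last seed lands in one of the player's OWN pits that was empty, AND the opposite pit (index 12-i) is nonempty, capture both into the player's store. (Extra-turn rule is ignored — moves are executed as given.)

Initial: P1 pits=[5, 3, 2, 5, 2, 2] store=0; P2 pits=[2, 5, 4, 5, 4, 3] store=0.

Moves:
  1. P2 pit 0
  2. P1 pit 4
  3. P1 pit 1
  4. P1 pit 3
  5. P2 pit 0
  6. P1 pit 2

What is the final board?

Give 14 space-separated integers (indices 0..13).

Answer: 5 0 0 1 2 5 9 0 2 6 5 4 3 0

Derivation:
Move 1: P2 pit0 -> P1=[5,3,2,5,2,2](0) P2=[0,6,5,5,4,3](0)
Move 2: P1 pit4 -> P1=[5,3,2,5,0,3](1) P2=[0,6,5,5,4,3](0)
Move 3: P1 pit1 -> P1=[5,0,3,6,0,3](8) P2=[0,0,5,5,4,3](0)
Move 4: P1 pit3 -> P1=[5,0,3,0,1,4](9) P2=[1,1,6,5,4,3](0)
Move 5: P2 pit0 -> P1=[5,0,3,0,1,4](9) P2=[0,2,6,5,4,3](0)
Move 6: P1 pit2 -> P1=[5,0,0,1,2,5](9) P2=[0,2,6,5,4,3](0)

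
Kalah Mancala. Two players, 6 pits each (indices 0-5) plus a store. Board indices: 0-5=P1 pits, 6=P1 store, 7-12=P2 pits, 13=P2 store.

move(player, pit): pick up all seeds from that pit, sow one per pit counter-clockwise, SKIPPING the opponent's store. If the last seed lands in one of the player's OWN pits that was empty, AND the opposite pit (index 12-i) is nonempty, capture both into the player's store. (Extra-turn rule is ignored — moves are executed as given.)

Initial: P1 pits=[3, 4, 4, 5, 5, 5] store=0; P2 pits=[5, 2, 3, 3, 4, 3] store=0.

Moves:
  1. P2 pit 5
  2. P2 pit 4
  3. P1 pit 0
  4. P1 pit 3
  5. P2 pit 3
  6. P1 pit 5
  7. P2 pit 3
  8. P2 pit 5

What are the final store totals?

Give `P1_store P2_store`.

Move 1: P2 pit5 -> P1=[4,5,4,5,5,5](0) P2=[5,2,3,3,4,0](1)
Move 2: P2 pit4 -> P1=[5,6,4,5,5,5](0) P2=[5,2,3,3,0,1](2)
Move 3: P1 pit0 -> P1=[0,7,5,6,6,6](0) P2=[5,2,3,3,0,1](2)
Move 4: P1 pit3 -> P1=[0,7,5,0,7,7](1) P2=[6,3,4,3,0,1](2)
Move 5: P2 pit3 -> P1=[0,7,5,0,7,7](1) P2=[6,3,4,0,1,2](3)
Move 6: P1 pit5 -> P1=[0,7,5,0,7,0](2) P2=[7,4,5,1,2,3](3)
Move 7: P2 pit3 -> P1=[0,7,5,0,7,0](2) P2=[7,4,5,0,3,3](3)
Move 8: P2 pit5 -> P1=[1,8,5,0,7,0](2) P2=[7,4,5,0,3,0](4)

Answer: 2 4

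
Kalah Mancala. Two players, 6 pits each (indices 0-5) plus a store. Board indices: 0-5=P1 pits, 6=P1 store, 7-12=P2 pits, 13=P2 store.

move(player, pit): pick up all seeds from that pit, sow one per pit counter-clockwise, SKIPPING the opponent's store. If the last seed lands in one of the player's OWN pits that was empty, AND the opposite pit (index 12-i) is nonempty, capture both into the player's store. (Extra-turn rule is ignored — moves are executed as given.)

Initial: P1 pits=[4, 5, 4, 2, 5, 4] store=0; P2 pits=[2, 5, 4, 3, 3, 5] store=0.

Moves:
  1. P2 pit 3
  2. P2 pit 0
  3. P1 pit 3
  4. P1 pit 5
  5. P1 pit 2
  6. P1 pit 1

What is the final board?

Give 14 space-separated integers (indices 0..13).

Move 1: P2 pit3 -> P1=[4,5,4,2,5,4](0) P2=[2,5,4,0,4,6](1)
Move 2: P2 pit0 -> P1=[4,5,4,2,5,4](0) P2=[0,6,5,0,4,6](1)
Move 3: P1 pit3 -> P1=[4,5,4,0,6,5](0) P2=[0,6,5,0,4,6](1)
Move 4: P1 pit5 -> P1=[4,5,4,0,6,0](1) P2=[1,7,6,1,4,6](1)
Move 5: P1 pit2 -> P1=[4,5,0,1,7,1](2) P2=[1,7,6,1,4,6](1)
Move 6: P1 pit1 -> P1=[4,0,1,2,8,2](3) P2=[1,7,6,1,4,6](1)

Answer: 4 0 1 2 8 2 3 1 7 6 1 4 6 1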